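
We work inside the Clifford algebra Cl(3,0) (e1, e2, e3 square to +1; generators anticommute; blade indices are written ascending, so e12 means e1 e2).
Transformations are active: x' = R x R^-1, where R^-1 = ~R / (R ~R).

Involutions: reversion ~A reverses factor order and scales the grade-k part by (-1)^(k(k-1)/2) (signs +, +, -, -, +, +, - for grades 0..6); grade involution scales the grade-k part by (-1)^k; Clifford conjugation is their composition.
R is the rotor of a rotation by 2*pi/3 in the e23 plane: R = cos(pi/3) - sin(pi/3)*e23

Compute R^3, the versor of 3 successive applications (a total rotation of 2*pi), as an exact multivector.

Because a rotor carries half the rotation angle, composing 3 copies of this e23-plane rotor multiplies the phase: 3*(pi/3) = pi, hence R^3 = cos(pi) - sin(pi)*e23.
cos(pi) = -1 and sin(pi) = 0, so R^3 = -1. The total rotation 2*pi is 1 full turn, so every vector returns to itself, yet the rotor is -1, on the OTHER sheet of the double cover (an odd number of 2*pi turns).
Answer: -1


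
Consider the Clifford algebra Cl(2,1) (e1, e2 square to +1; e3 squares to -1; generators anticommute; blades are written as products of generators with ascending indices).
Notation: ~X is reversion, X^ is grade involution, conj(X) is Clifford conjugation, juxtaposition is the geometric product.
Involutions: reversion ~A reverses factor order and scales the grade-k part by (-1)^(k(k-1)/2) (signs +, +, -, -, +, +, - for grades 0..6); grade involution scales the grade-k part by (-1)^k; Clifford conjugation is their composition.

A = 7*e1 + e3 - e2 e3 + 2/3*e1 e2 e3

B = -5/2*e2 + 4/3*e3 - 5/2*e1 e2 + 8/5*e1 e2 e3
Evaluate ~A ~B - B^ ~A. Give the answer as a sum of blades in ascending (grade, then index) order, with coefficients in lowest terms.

first term: -4/15 - 8/5*e1 + 97/6*e2 + 25/6*e3 - 1351/90*e1 e2 + 31/6*e1 e3 - 87/10*e2 e3 + 5/2*e1 e2 e3
second term: 12/5 - 8/5*e1 + 97/6*e2 + 5/6*e3 - 1511/90*e1 e2 + 17/2*e1 e3 - 87/10*e2 e3 - 5/2*e1 e2 e3
Answer: -8/3 + 10/3*e3 + 16/9*e1 e2 - 10/3*e1 e3 + 5*e1 e2 e3


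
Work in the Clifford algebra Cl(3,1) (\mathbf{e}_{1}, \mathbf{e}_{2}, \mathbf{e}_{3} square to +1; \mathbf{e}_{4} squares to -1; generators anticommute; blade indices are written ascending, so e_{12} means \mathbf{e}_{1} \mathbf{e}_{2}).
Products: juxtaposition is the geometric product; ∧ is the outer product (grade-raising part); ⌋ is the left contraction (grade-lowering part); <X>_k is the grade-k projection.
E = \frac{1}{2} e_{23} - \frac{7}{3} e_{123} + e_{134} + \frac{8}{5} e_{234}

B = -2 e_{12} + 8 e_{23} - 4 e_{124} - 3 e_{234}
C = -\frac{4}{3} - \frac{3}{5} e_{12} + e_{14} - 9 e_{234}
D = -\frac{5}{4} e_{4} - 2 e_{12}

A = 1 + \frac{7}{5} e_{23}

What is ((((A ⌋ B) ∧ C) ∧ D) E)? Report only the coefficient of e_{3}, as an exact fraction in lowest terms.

step 1: -\frac{56}{5} + \frac{21}{5} e_{4} - 2 e_{12} + 8 e_{23} - 4 e_{124} - 3 e_{234}
step 2: \frac{224}{15} - \frac{28}{5} e_{4} + \frac{704}{75} e_{12} - \frac{56}{5} e_{14} - \frac{32}{3} e_{23} + \frac{211}{75} e_{124} + \frac{524}{5} e_{234} + 8 e_{1234}
step 3: -\frac{56}{3} e_{4} - \frac{448}{15} e_{12} - \frac{8}{15} e_{124} + \frac{40}{3} e_{234}
step 4: \frac{64}{3} - \frac{3136}{45} e_{3} - \frac{20}{3} e_{4} - \frac{40}{3} e_{12} + \frac{344}{75} e_{13} - \frac{280}{9} e_{14} + \frac{88}{3} e_{23} + \frac{56}{45} e_{34} - \frac{3604}{75} e_{134} + \frac{308}{15} e_{234} - \frac{392}{9} e_{1234}
Answer: -\frac{3136}{45}


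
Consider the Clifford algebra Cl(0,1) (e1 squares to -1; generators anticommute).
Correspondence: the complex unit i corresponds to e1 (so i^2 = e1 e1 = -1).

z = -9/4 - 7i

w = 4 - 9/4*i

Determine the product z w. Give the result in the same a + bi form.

In blades: z = -9/4 - 7*e1, w = 4 - 9/4*e1.
Distribute z over w term by term (generator squares from the signature, products reordered to ascending indices): (-9/4)*w = -9 + 81/16*e1; (-7*e1)*w = -63/4 - 28*e1.
Sum: -99/4 - 367/16*e1; translating back through the correspondence:
Answer: -99/4 - 367/16*i


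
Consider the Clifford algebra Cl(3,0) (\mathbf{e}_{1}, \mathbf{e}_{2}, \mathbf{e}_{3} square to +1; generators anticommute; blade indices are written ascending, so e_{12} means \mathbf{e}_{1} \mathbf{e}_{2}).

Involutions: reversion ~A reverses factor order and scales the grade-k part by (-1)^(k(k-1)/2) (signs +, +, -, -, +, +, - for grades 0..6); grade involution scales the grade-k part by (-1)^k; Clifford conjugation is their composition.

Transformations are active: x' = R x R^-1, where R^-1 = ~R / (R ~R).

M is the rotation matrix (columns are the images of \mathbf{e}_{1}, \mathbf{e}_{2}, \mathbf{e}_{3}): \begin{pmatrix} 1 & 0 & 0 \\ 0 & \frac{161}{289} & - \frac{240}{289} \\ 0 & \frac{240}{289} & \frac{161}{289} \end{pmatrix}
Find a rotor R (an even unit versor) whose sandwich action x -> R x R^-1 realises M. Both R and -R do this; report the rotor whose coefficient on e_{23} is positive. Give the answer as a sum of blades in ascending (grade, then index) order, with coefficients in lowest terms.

Method: write R = a + b12*e_{12} + b13*e_{13} + b23*e_{23} with a^2 + b12^2 + b13^2 + b23^2 = 1 (so R^-1 = ~R). Expanding the columns R e_j ~R gives tr M = 4a^2 - 1 and, from the antisymmetric part, M21 - M12 = -4a*b12, M13 - M31 = 4a*b13, M32 - M23 = -4a*b23.
Here tr M = \frac{611}{289}, so a^2 = (1 + tr M)/4 = \frac{225}{289} and a = ±\frac{15}{17}. Taking a = \frac{15}{17}: M21 - M12 = 0, M13 - M31 = 0, M32 - M23 = \frac{480}{289}, giving b12 = 0, b13 = 0, b23 = -\frac{8}{17}, i.e. R = \frac{15}{17} - \frac{8}{17} e_{23}.
Its e_{23} coefficient is negative, so report the other preimage -R.
Answer: -\frac{15}{17} + \frac{8}{17} e_{23}. Why the constraint matters: R and -R act identically through the sandwich — M has trace \frac{611}{289} either way — so only the sign condition on e_{23} picks one of the two preimages.


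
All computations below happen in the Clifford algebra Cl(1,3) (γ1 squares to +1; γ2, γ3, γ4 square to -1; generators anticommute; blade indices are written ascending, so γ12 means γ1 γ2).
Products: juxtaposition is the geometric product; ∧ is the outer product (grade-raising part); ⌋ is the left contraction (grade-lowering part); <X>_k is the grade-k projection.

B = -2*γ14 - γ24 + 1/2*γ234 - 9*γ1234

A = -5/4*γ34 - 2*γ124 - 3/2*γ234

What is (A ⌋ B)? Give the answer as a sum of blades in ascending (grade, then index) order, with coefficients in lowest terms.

step 1: -3/4 - 27/2*γ1 + 5/8*γ2 + 18*γ3 - 45/4*γ12
Answer: -3/4 - 27/2*γ1 + 5/8*γ2 + 18*γ3 - 45/4*γ12


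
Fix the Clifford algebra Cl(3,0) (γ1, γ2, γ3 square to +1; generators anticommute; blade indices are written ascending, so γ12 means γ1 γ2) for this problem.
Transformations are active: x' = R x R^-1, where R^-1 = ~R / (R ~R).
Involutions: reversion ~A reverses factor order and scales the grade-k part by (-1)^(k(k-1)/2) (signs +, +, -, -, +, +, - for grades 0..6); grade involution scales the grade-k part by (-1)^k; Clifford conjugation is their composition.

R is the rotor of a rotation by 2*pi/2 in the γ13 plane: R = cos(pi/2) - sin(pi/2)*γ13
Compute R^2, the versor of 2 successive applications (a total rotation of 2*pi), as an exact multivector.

Half-angle bookkeeping: 2 applications in γ13 add up to rotor phase 2*pi/2 = pi, so R^2 = cos(pi) - sin(pi)*γ13.
cos(pi) = -1 and sin(pi) = 0, so R^2 = -1. The total rotation 2*pi is 1 full turn, so every vector returns to itself, yet the rotor is -1, on the OTHER sheet of the double cover (an odd number of 2*pi turns).
Answer: -1


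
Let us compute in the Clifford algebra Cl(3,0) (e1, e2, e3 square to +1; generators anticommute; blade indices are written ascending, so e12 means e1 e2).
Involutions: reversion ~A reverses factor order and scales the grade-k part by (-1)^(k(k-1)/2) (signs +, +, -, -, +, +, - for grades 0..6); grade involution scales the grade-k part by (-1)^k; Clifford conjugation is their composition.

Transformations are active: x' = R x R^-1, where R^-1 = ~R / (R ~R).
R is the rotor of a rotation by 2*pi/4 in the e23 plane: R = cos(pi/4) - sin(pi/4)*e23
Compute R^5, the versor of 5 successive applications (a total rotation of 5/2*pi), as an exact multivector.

Half-angle bookkeeping: 5 applications in e23 add up to rotor phase 5*pi/4 = 5*pi/4, so R^5 = cos(5*pi/4) - sin(5*pi/4)*e23.
cos(5*pi/4) = -sqrt(2)/2 and sin(5*pi/4) = -sqrt(2)/2, so R^5 = -sqrt(2)/2 + sqrt(2)/2*e23. The net rotation is 1/2*pi (after discarding 1 full turn, each of which contributes a factor -1 to the rotor); the rotor keeps the half-angle phase exactly.
Answer: -sqrt(2)/2 + sqrt(2)/2*e23


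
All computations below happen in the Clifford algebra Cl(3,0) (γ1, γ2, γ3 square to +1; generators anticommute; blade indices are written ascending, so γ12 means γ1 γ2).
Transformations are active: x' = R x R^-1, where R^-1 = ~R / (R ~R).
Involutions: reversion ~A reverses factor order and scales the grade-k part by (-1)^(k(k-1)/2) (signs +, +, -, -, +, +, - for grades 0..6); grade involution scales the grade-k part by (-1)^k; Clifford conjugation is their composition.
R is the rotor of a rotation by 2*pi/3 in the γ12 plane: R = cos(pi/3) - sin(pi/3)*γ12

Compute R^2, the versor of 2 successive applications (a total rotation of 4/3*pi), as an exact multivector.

Rotor phase runs at HALF the rotation angle; powers of one rotor simply add phase, so after 2 steps in γ12 the phase is 2*pi/3 = 2*pi/3 and R^2 = cos(2*pi/3) - sin(2*pi/3)*γ12.
cos(2*pi/3) = -1/2 and sin(2*pi/3) = sqrt(3)/2, so R^2 = -1/2 - sqrt(3)/2*γ12. The net rotation is 4/3*pi; the rotor keeps the half-angle phase exactly.
Answer: -1/2 - sqrt(3)/2*γ12


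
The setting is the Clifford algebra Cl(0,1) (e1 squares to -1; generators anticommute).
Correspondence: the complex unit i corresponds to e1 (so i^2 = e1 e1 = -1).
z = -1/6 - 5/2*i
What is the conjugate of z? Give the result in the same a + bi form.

In blades: z = -1/6 - 5/2*e1.
Conjugation here is Clifford conjugation: the scalar is fixed and the grade-1 and grade-2 blades all flip sign, giving -1/6 + 5/2*e1; translating back:
Answer: -1/6 + 5/2*i


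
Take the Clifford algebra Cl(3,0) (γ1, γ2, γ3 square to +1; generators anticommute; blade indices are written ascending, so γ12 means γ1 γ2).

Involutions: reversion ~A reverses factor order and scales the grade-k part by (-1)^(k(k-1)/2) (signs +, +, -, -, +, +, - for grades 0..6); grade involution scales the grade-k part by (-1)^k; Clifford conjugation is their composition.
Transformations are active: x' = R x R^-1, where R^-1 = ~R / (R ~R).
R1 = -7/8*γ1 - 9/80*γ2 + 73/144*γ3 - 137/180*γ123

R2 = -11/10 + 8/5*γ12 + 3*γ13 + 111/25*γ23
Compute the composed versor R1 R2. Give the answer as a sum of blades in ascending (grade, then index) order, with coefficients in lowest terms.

Distribute over the terms of R1 (each basis-blade product reordered to ascending indices, repeated generators contracted through their squares):
(-7/8*γ1) R2 = 77/80*γ1 - 7/5*γ2 - 21/8*γ3 - 777/200*γ123
(-9/80*γ2) R2 = 9/50*γ1 + 99/800*γ2 - 999/2000*γ3 + 27/80*γ123
(73/144*γ3) R2 = -73/48*γ1 - 2701/1200*γ2 - 803/1440*γ3 + 73/90*γ123
(-137/180*γ123) R2 = 5069/1500*γ1 - 137/60*γ2 + 274/225*γ3 + 1507/1800*γ123
Summing the partial products and collecting blades:
Answer: 3001/1000*γ1 - 2789/480*γ2 - 88717/36000*γ3 - 2279/1200*γ123


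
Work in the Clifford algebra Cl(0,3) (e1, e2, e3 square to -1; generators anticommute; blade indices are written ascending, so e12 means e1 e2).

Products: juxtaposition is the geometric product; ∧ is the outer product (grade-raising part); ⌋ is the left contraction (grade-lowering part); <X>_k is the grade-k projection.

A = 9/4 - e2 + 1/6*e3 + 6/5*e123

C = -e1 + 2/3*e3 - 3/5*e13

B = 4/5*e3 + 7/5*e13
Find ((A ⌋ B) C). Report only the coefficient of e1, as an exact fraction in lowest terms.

step 1: -2/15 + 7/30*e1 + 9/5*e3 + 63/20*e13
step 2: 277/300 - 457/150*e1 - 2789/900*e3 + 458/225*e13
Answer: -457/150


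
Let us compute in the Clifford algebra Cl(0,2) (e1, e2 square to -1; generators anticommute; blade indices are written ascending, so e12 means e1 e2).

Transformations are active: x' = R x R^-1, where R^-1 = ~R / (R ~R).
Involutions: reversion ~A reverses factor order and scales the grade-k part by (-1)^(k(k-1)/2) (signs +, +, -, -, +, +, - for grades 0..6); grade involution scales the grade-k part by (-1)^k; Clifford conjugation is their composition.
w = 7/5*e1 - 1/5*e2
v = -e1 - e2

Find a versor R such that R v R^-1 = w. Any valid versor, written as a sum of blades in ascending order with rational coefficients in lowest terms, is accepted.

Since q(v) = q(w) = -2, the sum R = v + w = 2/5*e1 - 6/5*e2 does the job whenever invertible.
Answer: 2/5*e1 - 6/5*e2


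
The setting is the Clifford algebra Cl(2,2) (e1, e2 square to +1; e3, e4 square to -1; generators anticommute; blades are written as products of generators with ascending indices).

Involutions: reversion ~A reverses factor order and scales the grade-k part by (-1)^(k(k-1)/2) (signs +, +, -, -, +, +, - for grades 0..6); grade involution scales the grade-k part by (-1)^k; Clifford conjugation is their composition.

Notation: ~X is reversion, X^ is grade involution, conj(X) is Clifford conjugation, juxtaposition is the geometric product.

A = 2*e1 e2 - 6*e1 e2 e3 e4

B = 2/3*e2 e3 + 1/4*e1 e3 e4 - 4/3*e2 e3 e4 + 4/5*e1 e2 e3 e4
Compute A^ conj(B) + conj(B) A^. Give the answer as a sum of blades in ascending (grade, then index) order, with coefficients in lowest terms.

first term: -24/5 - 8*e1 - 3/2*e2 - 4/3*e1 e3 + 4*e1 e4 - 8/5*e3 e4 - 8/3*e1 e3 e4 - 1/2*e2 e3 e4
second term: -24/5 + 8*e1 + 3/2*e2 + 4/3*e1 e3 + 4*e1 e4 - 8/5*e3 e4 + 8/3*e1 e3 e4 + 1/2*e2 e3 e4
Answer: -48/5 + 8*e1 e4 - 16/5*e3 e4


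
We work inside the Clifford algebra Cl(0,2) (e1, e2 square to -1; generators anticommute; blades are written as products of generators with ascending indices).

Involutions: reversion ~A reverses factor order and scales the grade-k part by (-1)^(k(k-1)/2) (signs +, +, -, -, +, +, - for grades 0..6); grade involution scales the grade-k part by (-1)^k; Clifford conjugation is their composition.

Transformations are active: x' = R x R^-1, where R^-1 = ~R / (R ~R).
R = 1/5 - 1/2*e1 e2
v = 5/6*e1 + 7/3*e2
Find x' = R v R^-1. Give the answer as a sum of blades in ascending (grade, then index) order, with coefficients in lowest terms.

~R = 1/5 + 1/2*e1 e2, and R ~R = 29/100, so R^-1 = ~R / (29/100).
R v = 4/3*e1 + 1/20*e2
Answer: 175/174*e1 - 197/87*e2


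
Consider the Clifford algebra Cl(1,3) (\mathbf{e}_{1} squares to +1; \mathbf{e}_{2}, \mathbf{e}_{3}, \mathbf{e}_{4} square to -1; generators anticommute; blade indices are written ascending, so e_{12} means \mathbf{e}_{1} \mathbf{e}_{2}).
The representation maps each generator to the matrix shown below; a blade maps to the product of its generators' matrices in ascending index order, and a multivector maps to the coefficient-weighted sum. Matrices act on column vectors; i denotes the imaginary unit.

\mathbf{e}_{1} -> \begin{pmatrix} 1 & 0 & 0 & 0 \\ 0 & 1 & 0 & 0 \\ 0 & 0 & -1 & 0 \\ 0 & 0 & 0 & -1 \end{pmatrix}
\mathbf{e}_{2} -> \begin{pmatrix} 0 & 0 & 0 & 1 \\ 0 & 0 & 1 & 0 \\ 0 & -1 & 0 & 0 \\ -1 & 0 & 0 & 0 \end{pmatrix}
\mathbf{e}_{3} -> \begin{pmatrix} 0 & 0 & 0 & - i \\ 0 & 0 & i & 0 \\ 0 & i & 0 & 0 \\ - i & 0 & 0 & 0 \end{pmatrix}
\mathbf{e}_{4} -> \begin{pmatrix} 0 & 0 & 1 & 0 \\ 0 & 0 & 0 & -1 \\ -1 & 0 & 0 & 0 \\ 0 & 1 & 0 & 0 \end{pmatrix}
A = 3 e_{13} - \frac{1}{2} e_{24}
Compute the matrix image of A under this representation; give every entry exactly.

Bivector images (products of the table entries): rho(e_{13}) = rho(\mathbf{e}_{1})rho(\mathbf{e}_{3}) = \begin{pmatrix} 0 & 0 & 0 & - i \\ 0 & 0 & i & 0 \\ 0 & - i & 0 & 0 \\ i & 0 & 0 & 0 \end{pmatrix}; rho(e_{24}) = rho(\mathbf{e}_{2})rho(\mathbf{e}_{4}) = \begin{pmatrix} 0 & 1 & 0 & 0 \\ -1 & 0 & 0 & 0 \\ 0 & 0 & 0 & 1 \\ 0 & 0 & -1 & 0 \end{pmatrix}.
M = (3)*rho(e_{13}) + (-\frac{1}{2})*rho(e_{24}), summed entrywise:
Answer: \begin{pmatrix} 0 & - \frac{1}{2} & 0 & - 3 i \\ \frac{1}{2} & 0 & 3 i & 0 \\ 0 & - 3 i & 0 & - \frac{1}{2} \\ 3 i & 0 & \frac{1}{2} & 0 \end{pmatrix}


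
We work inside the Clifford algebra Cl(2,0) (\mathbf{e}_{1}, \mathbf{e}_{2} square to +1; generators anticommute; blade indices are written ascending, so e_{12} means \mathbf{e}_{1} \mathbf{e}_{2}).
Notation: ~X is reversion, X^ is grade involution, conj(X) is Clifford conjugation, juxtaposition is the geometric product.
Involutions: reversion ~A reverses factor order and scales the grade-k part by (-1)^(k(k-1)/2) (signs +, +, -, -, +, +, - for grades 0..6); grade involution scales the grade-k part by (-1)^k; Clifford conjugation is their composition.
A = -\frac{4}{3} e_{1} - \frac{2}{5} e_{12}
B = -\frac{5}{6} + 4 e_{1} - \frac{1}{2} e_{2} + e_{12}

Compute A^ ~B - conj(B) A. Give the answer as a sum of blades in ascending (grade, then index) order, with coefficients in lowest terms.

first term: \frac{74}{15} - \frac{41}{45} e_{1} + \frac{4}{15} e_{2} - \frac{1}{3} e_{12}
second term: \frac{74}{15} + \frac{59}{45} e_{1} + \frac{4}{15} e_{2} + e_{12}
Answer: -\frac{20}{9} e_{1} - \frac{4}{3} e_{12}


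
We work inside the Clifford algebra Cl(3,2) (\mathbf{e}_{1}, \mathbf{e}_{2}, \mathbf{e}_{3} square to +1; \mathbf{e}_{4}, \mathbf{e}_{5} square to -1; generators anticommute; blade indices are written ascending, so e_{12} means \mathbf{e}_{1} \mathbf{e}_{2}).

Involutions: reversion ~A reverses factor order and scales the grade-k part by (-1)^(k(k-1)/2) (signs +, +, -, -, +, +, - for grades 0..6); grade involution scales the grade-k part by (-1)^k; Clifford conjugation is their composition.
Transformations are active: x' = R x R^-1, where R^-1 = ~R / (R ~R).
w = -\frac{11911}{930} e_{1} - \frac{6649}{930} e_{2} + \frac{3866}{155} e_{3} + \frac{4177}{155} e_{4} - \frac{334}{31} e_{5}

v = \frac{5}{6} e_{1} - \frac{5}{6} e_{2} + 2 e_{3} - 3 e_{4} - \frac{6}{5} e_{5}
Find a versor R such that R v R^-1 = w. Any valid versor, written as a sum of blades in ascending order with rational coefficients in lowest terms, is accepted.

Key observation: q(v) = q(w) = -\frac{2273}{450} (sandwiches preserve the norm), so R = v + w = -\frac{1856}{155} e_{1} - \frac{3712}{465} e_{2} + \frac{4176}{155} e_{3} + \frac{3712}{155} e_{4} - \frac{1856}{155} e_{5} works whenever it is invertible — the component of v along it is kept and (v - w)/2 reverses, sending v to w.
Answer: -\frac{1856}{155} e_{1} - \frac{3712}{465} e_{2} + \frac{4176}{155} e_{3} + \frac{3712}{155} e_{4} - \frac{1856}{155} e_{5}


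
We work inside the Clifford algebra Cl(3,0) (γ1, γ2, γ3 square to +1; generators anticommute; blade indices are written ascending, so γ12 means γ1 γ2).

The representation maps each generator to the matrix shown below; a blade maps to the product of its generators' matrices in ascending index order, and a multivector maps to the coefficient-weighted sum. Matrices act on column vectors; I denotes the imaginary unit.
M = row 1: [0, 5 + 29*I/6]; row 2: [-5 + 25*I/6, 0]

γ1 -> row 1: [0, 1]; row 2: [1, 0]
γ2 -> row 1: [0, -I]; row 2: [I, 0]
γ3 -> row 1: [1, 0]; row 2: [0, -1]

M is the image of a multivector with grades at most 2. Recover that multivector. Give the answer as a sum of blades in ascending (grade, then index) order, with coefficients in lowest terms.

Method: 1, rho(γ1), rho(γ2), rho(γ3) form a trace-orthogonal basis of the 2x2 complex matrices (tr(X Y) = 2 if X = Y, else 0), so M = m0*1 + m1*rho(γ1) + m2*rho(γ2) + m3*rho(γ3) with m0 = tr(M)/2 = 0, m1 = tr(M rho(γ1))/2 = 9*I/2, m2 = tr(M rho(γ2))/2 = -1/3 + 5*I, m3 = tr(M rho(γ3))/2 = 0.
Multiplying table entries, the bivector images are rho(γ12) = I*rho(γ3), rho(γ13) = -I*rho(γ2), rho(γ23) = I*rho(γ1); with real blade coefficients the real parts of m0..m3 are the coefficients of 1, γ1, γ2, γ3 and the imaginary parts give the bivectors (γ23: Im m1, γ13: -Im m2, γ12: Im m3).
Answer: -1/3*γ2 - 5*γ13 + 9/2*γ23


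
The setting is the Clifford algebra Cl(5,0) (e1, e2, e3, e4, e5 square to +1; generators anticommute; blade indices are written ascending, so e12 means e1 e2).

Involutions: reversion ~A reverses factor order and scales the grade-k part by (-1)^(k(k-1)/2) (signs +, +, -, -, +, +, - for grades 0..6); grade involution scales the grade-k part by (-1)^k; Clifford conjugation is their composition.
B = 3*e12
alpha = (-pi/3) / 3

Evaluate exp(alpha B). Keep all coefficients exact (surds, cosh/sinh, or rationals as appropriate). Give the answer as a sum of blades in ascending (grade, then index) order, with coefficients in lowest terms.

B^2 = (3)^2*(e12)^2 = 9*(-1) = -9 (a basis 2-blade squares to minus the product of its generators' squares).
B^2 = -9 — the negative square puts this in the circular regime; l = 3, alpha*l = -pi/3, so exp(alpha B) = cos(-pi/3) + (sin(-pi/3)/3)*B = 1/2 + (-sqrt(3)/6)*B.
Answer: 1/2 - sqrt(3)/2*e12


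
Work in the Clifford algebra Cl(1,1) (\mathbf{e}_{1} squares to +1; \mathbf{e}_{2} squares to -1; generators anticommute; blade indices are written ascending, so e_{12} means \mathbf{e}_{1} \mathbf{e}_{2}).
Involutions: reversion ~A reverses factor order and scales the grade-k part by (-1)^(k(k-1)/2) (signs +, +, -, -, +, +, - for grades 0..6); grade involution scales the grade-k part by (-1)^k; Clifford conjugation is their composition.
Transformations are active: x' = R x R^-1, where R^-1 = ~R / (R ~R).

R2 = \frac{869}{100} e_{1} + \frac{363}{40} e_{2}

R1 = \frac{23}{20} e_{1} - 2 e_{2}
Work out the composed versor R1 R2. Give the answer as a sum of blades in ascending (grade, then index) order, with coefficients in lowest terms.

Distribute over the terms of R1 (each basis-blade product reordered to ascending indices, repeated generators contracted through their squares):
(\frac{23}{20} e_{1}) R2 = \frac{19987}{2000} + \frac{8349}{800} e_{12}
(-2 e_{2}) R2 = \frac{363}{20} + \frac{869}{50} e_{12}
Summing the partial products and collecting blades:
Answer: \frac{56287}{2000} + \frac{22253}{800} e_{12}


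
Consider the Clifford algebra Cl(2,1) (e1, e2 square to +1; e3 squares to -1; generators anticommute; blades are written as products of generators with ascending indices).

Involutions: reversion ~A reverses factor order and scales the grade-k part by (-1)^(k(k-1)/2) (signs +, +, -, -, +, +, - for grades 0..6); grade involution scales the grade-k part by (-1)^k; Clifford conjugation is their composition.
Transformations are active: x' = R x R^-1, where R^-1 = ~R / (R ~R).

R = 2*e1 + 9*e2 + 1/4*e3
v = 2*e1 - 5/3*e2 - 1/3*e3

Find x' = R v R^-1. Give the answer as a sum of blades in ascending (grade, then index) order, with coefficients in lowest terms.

~R = 2*e1 + 9*e2 + 1/4*e3, and R ~R = 1359/16, so R^-1 = ~R / (1359/16).
R v = -131/12 - 64/3*e1 e2 - 7/6*e1 e3 - 31/12*e2 e3
Answer: -10250/4077*e1 - 293/453*e2 + 1097/4077*e3


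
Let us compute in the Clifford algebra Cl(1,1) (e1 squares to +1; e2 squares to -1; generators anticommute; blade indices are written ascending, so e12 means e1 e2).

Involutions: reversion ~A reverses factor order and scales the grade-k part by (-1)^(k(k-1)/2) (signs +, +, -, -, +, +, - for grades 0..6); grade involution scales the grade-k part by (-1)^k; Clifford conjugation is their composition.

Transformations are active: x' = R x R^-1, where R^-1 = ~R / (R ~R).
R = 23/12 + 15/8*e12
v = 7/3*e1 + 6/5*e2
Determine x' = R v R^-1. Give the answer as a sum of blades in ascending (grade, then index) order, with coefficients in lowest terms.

~R = 23/12 - 15/8*e12, and R ~R = 91/576, so R^-1 = ~R / (91/576).
R v = 20/9*e1 - 83/40*e2
Answer: 14083/273*e1 - 23454/455*e2


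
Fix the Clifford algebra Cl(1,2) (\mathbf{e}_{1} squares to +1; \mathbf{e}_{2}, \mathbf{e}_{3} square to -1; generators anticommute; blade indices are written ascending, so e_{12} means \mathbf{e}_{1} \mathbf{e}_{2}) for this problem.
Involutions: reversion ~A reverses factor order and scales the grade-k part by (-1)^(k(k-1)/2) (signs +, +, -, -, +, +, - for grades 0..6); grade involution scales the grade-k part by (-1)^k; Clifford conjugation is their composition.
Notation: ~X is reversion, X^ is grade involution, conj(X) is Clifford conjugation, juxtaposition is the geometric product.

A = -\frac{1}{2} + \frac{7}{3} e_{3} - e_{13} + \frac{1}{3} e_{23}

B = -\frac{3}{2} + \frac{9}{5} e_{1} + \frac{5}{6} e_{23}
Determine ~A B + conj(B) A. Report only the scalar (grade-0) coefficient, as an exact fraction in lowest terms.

first term: \frac{37}{36} - \frac{9}{10} e_{1} + \frac{35}{18} e_{2} - \frac{53}{10} e_{3} + \frac{5}{6} e_{12} - \frac{57}{10} e_{13} + \frac{1}{12} e_{23} - \frac{3}{5} e_{123}
second term: \frac{37}{36} + \frac{9}{10} e_{1} + \frac{35}{18} e_{2} - \frac{17}{10} e_{3} - \frac{5}{6} e_{12} - \frac{27}{10} e_{13} - \frac{1}{12} e_{23} - \frac{3}{5} e_{123}
Answer: \frac{37}{18}


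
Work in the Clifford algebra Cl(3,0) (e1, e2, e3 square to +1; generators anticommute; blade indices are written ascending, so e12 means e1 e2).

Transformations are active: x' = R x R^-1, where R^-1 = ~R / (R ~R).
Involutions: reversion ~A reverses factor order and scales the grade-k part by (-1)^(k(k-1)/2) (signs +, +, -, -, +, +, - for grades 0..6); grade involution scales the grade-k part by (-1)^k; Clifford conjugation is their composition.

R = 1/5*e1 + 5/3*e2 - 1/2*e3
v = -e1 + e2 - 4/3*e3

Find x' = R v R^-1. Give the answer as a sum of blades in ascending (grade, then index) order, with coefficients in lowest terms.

~R = 1/5*e1 + 5/3*e2 - 1/2*e3, and R ~R = 2761/900, so R^-1 = ~R / (2761/900).
R v = 32/15 + 28/15*e12 - 23/30*e13 - 31/18*e23
Answer: 3529/2761*e1 + 3639/2761*e2 + 5284/8283*e3


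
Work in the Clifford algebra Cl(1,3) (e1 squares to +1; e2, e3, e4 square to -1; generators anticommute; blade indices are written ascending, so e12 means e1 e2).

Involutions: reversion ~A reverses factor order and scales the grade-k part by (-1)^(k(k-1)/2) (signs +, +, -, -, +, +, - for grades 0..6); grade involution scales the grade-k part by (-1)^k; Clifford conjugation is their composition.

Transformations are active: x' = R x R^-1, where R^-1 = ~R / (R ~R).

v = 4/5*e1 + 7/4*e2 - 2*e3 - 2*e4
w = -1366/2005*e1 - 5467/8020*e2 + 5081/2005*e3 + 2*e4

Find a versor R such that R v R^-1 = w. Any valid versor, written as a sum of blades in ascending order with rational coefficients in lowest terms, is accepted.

R = v + w = 238/2005*e1 + 2142/2005*e2 + 1071/2005*e3 works: the equal norms (-4169/400) guarantee its sandwich swaps v into w.
Answer: 238/2005*e1 + 2142/2005*e2 + 1071/2005*e3


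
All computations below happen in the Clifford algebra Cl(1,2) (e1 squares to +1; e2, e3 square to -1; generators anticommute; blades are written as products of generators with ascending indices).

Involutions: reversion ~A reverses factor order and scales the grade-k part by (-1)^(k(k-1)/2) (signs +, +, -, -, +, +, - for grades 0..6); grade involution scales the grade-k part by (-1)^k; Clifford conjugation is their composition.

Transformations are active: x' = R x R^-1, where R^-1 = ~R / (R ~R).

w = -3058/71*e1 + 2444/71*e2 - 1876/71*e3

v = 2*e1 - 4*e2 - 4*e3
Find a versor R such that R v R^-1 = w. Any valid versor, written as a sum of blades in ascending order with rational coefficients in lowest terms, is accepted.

Take R = v + w = -2916/71*e1 + 2160/71*e2 - 2160/71*e3. Because q(v) = q(w) = -28, conjugation by R sends v exactly to w.
Answer: -2916/71*e1 + 2160/71*e2 - 2160/71*e3


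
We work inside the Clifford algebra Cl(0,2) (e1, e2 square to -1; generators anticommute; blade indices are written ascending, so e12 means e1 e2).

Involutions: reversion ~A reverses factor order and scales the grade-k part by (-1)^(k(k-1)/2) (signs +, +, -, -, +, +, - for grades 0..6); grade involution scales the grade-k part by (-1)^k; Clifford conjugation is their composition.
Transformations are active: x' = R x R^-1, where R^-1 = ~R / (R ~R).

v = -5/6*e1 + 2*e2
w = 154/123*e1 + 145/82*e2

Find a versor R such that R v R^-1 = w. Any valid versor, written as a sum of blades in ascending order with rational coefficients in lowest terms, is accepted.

Since q(v) = q(w) = -169/36, the sum R = v + w = 103/246*e1 + 309/82*e2 does the job whenever invertible.
Answer: 103/246*e1 + 309/82*e2


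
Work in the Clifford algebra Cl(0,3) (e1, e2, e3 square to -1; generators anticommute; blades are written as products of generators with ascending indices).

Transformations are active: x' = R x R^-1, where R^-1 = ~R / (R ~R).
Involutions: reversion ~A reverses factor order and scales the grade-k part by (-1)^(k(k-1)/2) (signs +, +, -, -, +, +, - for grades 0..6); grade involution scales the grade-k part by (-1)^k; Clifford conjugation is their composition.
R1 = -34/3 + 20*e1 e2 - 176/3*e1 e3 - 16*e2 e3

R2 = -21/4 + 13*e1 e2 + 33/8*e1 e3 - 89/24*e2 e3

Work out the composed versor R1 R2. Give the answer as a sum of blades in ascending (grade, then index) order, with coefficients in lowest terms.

Distribute over the terms of R1 (each basis-blade product reordered to ascending indices, repeated generators contracted through their squares):
(-34/3) R2 = 119/2 - 442/3*e1 e2 - 187/4*e1 e3 + 1513/36*e2 e3
(20*e1 e2) R2 = -260 - 105*e1 e2 + 445/6*e1 e3 + 165/2*e2 e3
(-176/3*e1 e3) R2 = 242 + 1958/9*e1 e2 + 308*e1 e3 + 2288/3*e2 e3
(-16*e2 e3) R2 = -178/3 + 66*e1 e2 - 208*e1 e3 + 84*e2 e3
Summing the partial products and collecting blades:
Answer: -107/6 + 281/9*e1 e2 + 1529/12*e1 e3 + 34963/36*e2 e3


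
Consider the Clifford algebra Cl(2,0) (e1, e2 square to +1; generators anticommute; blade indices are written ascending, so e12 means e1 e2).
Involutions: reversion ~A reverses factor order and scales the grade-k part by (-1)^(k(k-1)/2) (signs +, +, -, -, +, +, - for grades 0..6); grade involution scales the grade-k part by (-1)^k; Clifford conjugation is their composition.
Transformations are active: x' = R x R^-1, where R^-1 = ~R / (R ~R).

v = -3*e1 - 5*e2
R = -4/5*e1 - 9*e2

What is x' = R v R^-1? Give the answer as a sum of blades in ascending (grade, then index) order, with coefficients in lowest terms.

~R = -4/5*e1 - 9*e2, and R ~R = 2041/25, so R^-1 = ~R / (2041/25).
R v = 237/5 - 23*e12
Answer: 4227/2041*e1 - 11125/2041*e2


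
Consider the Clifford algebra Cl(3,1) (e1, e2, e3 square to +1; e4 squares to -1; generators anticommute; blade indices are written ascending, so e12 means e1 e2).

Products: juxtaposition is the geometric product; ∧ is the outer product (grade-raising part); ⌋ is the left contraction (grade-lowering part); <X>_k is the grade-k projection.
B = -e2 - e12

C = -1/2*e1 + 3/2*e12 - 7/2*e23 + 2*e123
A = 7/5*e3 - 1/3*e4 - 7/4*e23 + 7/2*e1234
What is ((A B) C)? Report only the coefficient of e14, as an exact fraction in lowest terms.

step 1: -7/4*e3 - 7/4*e13 + 7/5*e23 - 1/3*e24 + 7/2*e34 - 7/5*e123 + 1/3*e124 - 7/2*e134
step 2: 77/10 - 77/10*e1 - 77/8*e2 + 49/40*e3 - 1/2*e4 - 77/8*e12 - 119/40*e13 + 1/2*e14 - 77/40*e23 + 229/12*e24 + 43/12*e34 - 133/40*e123 - 229/12*e124 - 43/12*e134 - 21/4*e234 + 21/4*e1234
Answer: 1/2


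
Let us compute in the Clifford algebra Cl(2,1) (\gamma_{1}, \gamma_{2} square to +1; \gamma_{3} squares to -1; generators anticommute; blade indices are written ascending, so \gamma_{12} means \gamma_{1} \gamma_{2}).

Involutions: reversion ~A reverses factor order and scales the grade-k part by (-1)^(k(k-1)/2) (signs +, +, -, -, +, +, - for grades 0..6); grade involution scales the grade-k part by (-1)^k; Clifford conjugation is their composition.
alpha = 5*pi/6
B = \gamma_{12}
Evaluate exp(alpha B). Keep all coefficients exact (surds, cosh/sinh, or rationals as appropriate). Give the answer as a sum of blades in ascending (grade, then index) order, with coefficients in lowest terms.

B^2 = (1)^2*(\gamma_{12})^2 = 1*(-1) = -1 (a basis 2-blade squares to minus the product of its generators' squares).
B^2 = -1 — the negative square puts this in the circular regime; l = 1, alpha*l = \frac{5 \pi}{6}, so exp(alpha B) = cos(\frac{5 \pi}{6}) + (sin(\frac{5 \pi}{6})/1)*B = - \frac{\sqrt{3}}{2} + (\frac{1}{2})*B.
Answer: - \frac{\sqrt{3}}{2} + \frac{1}{2} \gamma_{12}


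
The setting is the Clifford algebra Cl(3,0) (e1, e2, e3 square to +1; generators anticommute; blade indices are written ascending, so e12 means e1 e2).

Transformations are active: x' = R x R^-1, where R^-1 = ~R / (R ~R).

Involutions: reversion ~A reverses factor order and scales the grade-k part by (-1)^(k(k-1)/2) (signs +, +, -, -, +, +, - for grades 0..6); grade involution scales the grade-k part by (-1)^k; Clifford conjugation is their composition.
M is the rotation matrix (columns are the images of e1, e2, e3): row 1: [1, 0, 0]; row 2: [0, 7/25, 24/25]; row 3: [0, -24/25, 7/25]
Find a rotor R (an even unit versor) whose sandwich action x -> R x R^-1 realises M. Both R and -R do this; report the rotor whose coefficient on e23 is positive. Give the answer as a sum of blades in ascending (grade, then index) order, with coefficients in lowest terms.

Method: write R = a + b12*e12 + b13*e13 + b23*e23 with a^2 + b12^2 + b13^2 + b23^2 = 1 (so R^-1 = ~R). Expanding the columns R e_j ~R gives tr M = 4a^2 - 1 and, from the antisymmetric part, M21 - M12 = -4a*b12, M13 - M31 = 4a*b13, M32 - M23 = -4a*b23.
Here tr M = 39/25, so a^2 = (1 + tr M)/4 = 16/25 and a = ±4/5. Taking a = 4/5: M21 - M12 = 0, M13 - M31 = 0, M32 - M23 = -48/25, giving b12 = 0, b13 = 0, b23 = 3/5, i.e. R = 4/5 + 3/5*e23.
Its e23 coefficient is already positive.
Answer: 4/5 + 3/5*e23. Note: both R and -R realise this M (trace 39/25); the covering map identifies them, and the e23-coefficient sign is the tie-breaker.


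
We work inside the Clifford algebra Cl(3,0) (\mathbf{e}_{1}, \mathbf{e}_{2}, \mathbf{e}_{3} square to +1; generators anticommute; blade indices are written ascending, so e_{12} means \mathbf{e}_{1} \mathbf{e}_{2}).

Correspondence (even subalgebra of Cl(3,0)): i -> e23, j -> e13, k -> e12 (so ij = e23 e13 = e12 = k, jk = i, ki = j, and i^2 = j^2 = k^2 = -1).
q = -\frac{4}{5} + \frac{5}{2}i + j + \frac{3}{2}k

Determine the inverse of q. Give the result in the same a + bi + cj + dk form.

In blades: q = -\frac{4}{5} + \frac{3}{2} e_{12} + e_{13} + \frac{5}{2} e_{23}.
With qbar = -\frac{4}{5} - \frac{3}{2} e_{12} - e_{13} - \frac{5}{2} e_{23} (scalar fixed, mapped units negated), q qbar = \frac{507}{50} (the sum of squared coefficients), so q^-1 = qbar / (\frac{507}{50}) = -\frac{40}{507} - \frac{25}{169} e_{12} - \frac{50}{507} e_{13} - \frac{125}{507} e_{23}; translating back:
Answer: -\frac{40}{507} - \frac{125}{507}i - \frac{50}{507}j - \frac{25}{169}k


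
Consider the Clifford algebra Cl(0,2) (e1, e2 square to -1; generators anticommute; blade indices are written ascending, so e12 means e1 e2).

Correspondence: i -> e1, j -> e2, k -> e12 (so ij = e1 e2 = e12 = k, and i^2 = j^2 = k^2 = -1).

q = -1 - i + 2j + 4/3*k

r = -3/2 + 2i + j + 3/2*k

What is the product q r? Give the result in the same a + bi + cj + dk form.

In blades: q = -1 - e1 + 2*e2 + 4/3*e12, r = -3/2 + 2*e1 + e2 + 3/2*e12.
Distribute q over r term by term (generator squares from the signature, products reordered to ascending indices): (-1)*r = 3/2 - 2*e1 - e2 - 3/2*e12; (-e1)*r = 2 + 3/2*e1 + 3/2*e2 - e12; (2*e2)*r = -2 + 3*e1 - 3*e2 - 4*e12; (4/3*e12)*r = -2 - 4/3*e1 + 8/3*e2 - 2*e12.
Sum: -1/2 + 7/6*e1 + 1/6*e2 - 17/2*e12; translating back through the correspondence:
Answer: -1/2 + 7/6*i + 1/6*j - 17/2*k


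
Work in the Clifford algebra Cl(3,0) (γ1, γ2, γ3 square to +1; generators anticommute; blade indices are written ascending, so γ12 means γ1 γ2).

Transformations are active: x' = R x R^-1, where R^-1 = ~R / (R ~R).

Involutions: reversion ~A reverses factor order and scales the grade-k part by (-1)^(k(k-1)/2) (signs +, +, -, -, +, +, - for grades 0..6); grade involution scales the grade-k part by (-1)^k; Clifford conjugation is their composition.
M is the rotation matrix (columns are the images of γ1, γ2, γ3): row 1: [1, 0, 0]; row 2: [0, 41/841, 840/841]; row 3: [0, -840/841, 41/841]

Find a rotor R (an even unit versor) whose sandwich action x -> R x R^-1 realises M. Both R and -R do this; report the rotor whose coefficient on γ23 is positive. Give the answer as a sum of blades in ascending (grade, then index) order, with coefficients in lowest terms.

Method: write R = a + b12*γ12 + b13*γ13 + b23*γ23 with a^2 + b12^2 + b13^2 + b23^2 = 1 (so R^-1 = ~R). Expanding the columns R e_j ~R gives tr M = 4a^2 - 1 and, from the antisymmetric part, M21 - M12 = -4a*b12, M13 - M31 = 4a*b13, M32 - M23 = -4a*b23.
Here tr M = 923/841, so a^2 = (1 + tr M)/4 = 441/841 and a = ±21/29. Taking a = 21/29: M21 - M12 = 0, M13 - M31 = 0, M32 - M23 = -1680/841, giving b12 = 0, b13 = 0, b23 = 20/29, i.e. R = 21/29 + 20/29*γ23.
Its γ23 coefficient is already positive.
Answer: 21/29 + 20/29*γ23. Note: both R and -R realise this M (trace 923/841); the covering map identifies them, and the γ23-coefficient sign is the tie-breaker.


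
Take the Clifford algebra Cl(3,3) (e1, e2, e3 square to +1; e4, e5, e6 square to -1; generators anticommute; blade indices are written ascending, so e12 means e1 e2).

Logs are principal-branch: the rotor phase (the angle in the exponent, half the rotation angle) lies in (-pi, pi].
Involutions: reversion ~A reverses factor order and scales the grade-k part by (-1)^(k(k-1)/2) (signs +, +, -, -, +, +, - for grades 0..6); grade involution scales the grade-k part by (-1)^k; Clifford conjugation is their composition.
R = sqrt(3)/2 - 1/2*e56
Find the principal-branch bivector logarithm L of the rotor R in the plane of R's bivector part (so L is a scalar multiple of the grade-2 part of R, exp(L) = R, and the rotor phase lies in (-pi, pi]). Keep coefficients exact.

The scalar part of R is sqrt(3)/2, which pins the rotor phase on the principal branch; dividing the bivector part by the sine of that phase recovers the unit plane, and L is the phase times that plane.
Concretely: cos(phase) = sqrt(3)/2 gives phase = ±pi/6, and since phase/sin(phase) is even the sign is immaterial: L = (phase/sin(phase)) * <R>_2 = (pi/3) * <R>_2.
Answer: -pi/6*e56


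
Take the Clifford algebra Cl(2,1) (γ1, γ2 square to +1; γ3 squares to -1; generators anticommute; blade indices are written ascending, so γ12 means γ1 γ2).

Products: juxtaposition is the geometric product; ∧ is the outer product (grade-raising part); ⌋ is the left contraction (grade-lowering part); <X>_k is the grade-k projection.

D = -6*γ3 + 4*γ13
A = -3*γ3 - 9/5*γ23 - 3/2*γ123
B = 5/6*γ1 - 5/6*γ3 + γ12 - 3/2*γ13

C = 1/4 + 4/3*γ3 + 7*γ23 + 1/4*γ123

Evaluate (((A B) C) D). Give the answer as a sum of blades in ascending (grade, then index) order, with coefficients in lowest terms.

step 1: -5/2 + 9/2*γ1 - 15/4*γ2 + 3/2*γ3 - 79/20*γ12 + 43/10*γ13 - 5/4*γ23 - 9/2*γ123
step 2: -25/2 - 8741/240*γ1 + 2437/240*γ2 - 6773/240*γ3 + 2779/80*γ12 - 1571/80*γ13 - 347/16*γ23 + 1469/60*γ123
step 3: -1983/8 - 5537/24*γ1 - 27367/120*γ2 - 4241/60*γ3 + 4673/20*γ12 + 6741/40*γ13 - 1599/8*γ23 - 5977/24*γ123
Answer: -1983/8 - 5537/24*γ1 - 27367/120*γ2 - 4241/60*γ3 + 4673/20*γ12 + 6741/40*γ13 - 1599/8*γ23 - 5977/24*γ123


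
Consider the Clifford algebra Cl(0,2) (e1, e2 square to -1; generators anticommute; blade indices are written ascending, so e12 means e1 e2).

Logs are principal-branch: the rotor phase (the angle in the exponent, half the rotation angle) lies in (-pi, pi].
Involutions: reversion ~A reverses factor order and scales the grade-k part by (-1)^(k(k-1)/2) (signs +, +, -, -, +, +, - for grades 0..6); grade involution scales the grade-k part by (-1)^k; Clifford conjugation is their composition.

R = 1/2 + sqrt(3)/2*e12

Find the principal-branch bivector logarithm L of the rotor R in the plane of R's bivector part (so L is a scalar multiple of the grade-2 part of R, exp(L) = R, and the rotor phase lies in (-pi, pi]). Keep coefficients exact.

The scalar part of R is 1/2, which pins the rotor phase on the principal branch; dividing the bivector part by the sine of that phase recovers the unit plane, and L is the phase times that plane.
Concretely: cos(phase) = 1/2 gives phase = ±pi/3, and since phase/sin(phase) is even the sign is immaterial: L = (phase/sin(phase)) * <R>_2 = (2*sqrt(3)*pi/9) * <R>_2.
Answer: pi/3*e12
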